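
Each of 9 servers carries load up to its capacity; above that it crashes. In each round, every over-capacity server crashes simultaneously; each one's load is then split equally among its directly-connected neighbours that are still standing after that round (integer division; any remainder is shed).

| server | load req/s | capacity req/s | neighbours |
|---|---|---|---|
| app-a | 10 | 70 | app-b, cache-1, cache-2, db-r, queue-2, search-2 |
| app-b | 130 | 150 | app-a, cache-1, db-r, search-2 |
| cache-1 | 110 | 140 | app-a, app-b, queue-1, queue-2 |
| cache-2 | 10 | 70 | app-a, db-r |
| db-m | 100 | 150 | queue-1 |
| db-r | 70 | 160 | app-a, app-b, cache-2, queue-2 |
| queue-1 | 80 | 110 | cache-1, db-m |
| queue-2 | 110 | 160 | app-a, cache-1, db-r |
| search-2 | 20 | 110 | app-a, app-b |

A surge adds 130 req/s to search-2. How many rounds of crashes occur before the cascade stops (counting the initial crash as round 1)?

Round 1 — search-2 at 150 > 110. search-2 crashes.
  search-2 sheds 150 req/s to app-a, app-b: 75 each.
    app-a: 10+75 = 85 > 70
    app-b: 130+75 = 205 > 150
Round 2 — app-a, app-b crash.
  app-a sheds 85 req/s to cache-1, cache-2, db-r, queue-2: 21 each (1 lost).
    cache-1: 110+21 = 131 ≤ 140
    cache-2: 10+21 = 31 ≤ 70
    db-r: 70+21 = 91 ≤ 160
    queue-2: 110+21 = 131 ≤ 160
  app-b sheds 205 req/s to cache-1, db-r: 102 each (1 lost).
    cache-1: 131+102 = 233 > 140
    db-r: 91+102 = 193 > 160
Round 3 — cache-1, db-r crash.
  cache-1 sheds 233 req/s to queue-1, queue-2: 116 each (1 lost).
    queue-1: 80+116 = 196 > 110
    queue-2: 131+116 = 247 > 160
  db-r sheds 193 req/s to cache-2, queue-2: 96 each (1 lost).
    cache-2: 31+96 = 127 > 70
    queue-2: 247+96 = 343 > 160
Round 4 — cache-2, queue-1, queue-2 crash.
  cache-2 sheds 127 req/s: no online neighbours, lost.
  queue-1 sheds 196 req/s to db-m: 196 each.
    db-m: 100+196 = 296 > 150
  queue-2 sheds 343 req/s: no online neighbours, lost.
Round 5 — db-m crashes.
  db-m sheds 296 req/s: no online neighbours, lost.
No further crashes.

5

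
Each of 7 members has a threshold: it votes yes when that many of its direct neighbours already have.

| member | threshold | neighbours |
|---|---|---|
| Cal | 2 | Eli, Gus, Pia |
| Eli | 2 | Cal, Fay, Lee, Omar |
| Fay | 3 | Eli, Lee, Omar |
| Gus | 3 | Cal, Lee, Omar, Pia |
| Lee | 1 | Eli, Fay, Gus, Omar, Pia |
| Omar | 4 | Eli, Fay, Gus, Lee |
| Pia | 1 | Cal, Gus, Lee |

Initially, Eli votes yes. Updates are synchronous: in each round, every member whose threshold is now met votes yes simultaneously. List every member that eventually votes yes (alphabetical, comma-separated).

Round 1 — Eli votes yes (initial).
Round 2 — checking thresholds:
  Cal: 1 of 3 neighbours < 2, not yet.
  Fay: 1 of 3 neighbours < 3, not yet.
  Lee: 1 of 5 neighbours ≥ 1, votes yes.
  Omar: 1 of 4 neighbours < 4, not yet.
Round 3 — checking thresholds:
  Cal: 1 of 3 neighbours < 2, not yet.
  Fay: 2 of 3 neighbours < 3, not yet.
  Gus: 1 of 4 neighbours < 3, not yet.
  Omar: 2 of 4 neighbours < 4, not yet.
  Pia: 1 of 3 neighbours ≥ 1, votes yes.
Round 4 — checking thresholds:
  Cal: 2 of 3 neighbours ≥ 2, votes yes.
  Fay: 2 of 3 neighbours < 3, not yet.
  Gus: 2 of 4 neighbours < 3, not yet.
  Omar: 2 of 4 neighbours < 4, not yet.
Round 5 — checking thresholds:
  Fay: 2 of 3 neighbours < 3, not yet.
  Gus: 3 of 4 neighbours ≥ 3, votes yes.
  Omar: 2 of 4 neighbours < 4, not yet.
Round 6 — no new yes votes; cascade stops.

Cal, Eli, Gus, Lee, Pia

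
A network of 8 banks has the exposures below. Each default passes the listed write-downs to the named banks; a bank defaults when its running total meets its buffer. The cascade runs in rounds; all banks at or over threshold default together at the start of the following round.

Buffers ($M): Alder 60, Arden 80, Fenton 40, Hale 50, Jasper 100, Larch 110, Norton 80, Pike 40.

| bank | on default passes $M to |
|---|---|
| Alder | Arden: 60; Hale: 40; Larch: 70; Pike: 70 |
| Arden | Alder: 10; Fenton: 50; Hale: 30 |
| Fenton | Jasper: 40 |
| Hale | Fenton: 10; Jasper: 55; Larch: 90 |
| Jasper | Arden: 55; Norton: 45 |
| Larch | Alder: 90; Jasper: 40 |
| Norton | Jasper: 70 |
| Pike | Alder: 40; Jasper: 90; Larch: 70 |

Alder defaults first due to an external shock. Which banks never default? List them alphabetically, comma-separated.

Round 1 — Alder defaults (initial).
  Arden: +60 → 60 < 80
  Hale: +40 → 40 < 50
  Larch: +70 → 70 < 110
  Pike: +70 → 70 ≥ 40
Round 2 — Pike defaults.
  Jasper: +90 → 90 < 100
  Larch: +70 → 140 ≥ 110
Round 3 — Larch defaults.
  Jasper: +40 → 130 ≥ 100
Round 4 — Jasper defaults.
  Arden: +55 → 115 ≥ 80
  Norton: +45 → 45 < 80
Round 5 — Arden defaults.
  Fenton: +50 → 50 ≥ 40
  Hale: +30 → 70 ≥ 50
Round 6 — Fenton, Hale default.
No further defaults.

Norton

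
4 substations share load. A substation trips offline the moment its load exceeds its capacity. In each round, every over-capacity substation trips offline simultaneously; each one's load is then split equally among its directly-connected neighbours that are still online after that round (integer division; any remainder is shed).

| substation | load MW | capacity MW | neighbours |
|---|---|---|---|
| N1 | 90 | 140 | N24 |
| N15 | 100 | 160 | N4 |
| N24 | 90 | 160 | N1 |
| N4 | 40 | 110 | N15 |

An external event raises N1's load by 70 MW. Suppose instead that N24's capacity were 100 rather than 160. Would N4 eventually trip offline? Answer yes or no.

With N24's capacity at 100:
Round 1 — N1 at 160 > 140. N1 trips offline.
  N1 sheds 160 MW to N24: 160 each.
    N24: 90+160 = 250 > 100
Round 2 — N24 trips offline.
  N24 sheds 250 MW: no online neighbours, lost.
No further trips.

no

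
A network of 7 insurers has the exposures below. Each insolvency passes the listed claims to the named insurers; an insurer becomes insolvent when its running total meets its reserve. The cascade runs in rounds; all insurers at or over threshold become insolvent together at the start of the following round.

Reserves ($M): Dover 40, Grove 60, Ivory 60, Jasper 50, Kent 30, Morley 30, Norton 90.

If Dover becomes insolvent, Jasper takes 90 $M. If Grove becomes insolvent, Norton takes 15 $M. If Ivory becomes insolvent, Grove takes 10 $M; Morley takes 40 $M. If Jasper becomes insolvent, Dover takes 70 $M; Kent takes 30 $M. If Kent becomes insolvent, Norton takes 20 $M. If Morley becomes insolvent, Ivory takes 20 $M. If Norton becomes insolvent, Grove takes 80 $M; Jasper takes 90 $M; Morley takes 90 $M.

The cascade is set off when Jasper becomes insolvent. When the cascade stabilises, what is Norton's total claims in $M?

20

Round 1 — Jasper becomes insolvent (initial).
  Dover: +70 → 70 ≥ 40
  Kent: +30 → 30 ≥ 30
Round 2 — Dover, Kent become insolvent.
  Norton: +20 → 20 < 90
No further insolvencies.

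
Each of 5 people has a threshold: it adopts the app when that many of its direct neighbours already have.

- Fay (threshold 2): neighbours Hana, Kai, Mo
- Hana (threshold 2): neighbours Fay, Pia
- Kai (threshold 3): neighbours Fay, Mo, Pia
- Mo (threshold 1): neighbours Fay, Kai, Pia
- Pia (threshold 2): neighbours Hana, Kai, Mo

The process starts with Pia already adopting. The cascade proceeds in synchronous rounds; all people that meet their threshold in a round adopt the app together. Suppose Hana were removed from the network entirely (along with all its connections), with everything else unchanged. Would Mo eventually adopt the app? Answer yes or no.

yes

With Hana removed:
Round 1 — Pia adopts the app (initial).
Round 2 — checking thresholds:
  Kai: 1 of 3 neighbours < 3, holds.
  Mo: 1 of 3 neighbours ≥ 1, adopts the app.
Round 3 — no new adoptions; cascade stops.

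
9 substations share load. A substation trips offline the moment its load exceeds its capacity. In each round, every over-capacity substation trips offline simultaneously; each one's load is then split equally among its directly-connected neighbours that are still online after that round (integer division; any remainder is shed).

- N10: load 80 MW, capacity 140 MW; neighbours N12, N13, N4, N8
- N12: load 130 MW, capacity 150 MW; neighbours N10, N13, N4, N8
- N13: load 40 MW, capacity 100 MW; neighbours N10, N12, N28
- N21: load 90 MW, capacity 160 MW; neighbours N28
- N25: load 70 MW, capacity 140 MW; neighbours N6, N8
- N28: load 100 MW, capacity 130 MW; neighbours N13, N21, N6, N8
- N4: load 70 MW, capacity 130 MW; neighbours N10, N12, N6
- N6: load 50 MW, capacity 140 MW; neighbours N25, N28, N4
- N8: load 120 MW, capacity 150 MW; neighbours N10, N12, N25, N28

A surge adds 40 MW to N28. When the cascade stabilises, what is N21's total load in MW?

Round 1 — N28 at 140 > 130. N28 trips offline.
  N28 sheds 140 MW to N13, N21, N6, N8: 35 each.
    N13: 40+35 = 75 ≤ 100
    N21: 90+35 = 125 ≤ 160
    N6: 50+35 = 85 ≤ 140
    N8: 120+35 = 155 > 150
Round 2 — N8 trips offline.
  N8 sheds 155 MW to N10, N12, N25: 51 each (2 lost).
    N10: 80+51 = 131 ≤ 140
    N12: 130+51 = 181 > 150
    N25: 70+51 = 121 ≤ 140
Round 3 — N12 trips offline.
  N12 sheds 181 MW to N10, N13, N4: 60 each (1 lost).
    N10: 131+60 = 191 > 140
    N13: 75+60 = 135 > 100
    N4: 70+60 = 130 ≤ 130
Round 4 — N10, N13 trip offline.
  N10 sheds 191 MW to N4: 191 each.
    N4: 130+191 = 321 > 130
  N13 sheds 135 MW: no online neighbours, lost.
Round 5 — N4 trips offline.
  N4 sheds 321 MW to N6: 321 each.
    N6: 85+321 = 406 > 140
Round 6 — N6 trips offline.
  N6 sheds 406 MW to N25: 406 each.
    N25: 121+406 = 527 > 140
Round 7 — N25 trips offline.
  N25 sheds 527 MW: no online neighbours, lost.
No further trips.

125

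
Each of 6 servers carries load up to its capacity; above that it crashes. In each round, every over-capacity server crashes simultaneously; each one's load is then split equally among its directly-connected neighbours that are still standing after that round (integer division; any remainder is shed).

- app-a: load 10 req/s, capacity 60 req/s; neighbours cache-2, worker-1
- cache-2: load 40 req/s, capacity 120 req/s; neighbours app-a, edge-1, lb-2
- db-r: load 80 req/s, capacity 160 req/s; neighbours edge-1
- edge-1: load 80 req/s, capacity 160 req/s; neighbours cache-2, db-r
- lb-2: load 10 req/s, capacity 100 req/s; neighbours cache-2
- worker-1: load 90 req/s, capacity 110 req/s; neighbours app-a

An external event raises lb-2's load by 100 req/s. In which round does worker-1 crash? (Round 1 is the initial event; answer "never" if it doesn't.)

Round 1 — lb-2 at 110 > 100. lb-2 crashes.
  lb-2 sheds 110 req/s to cache-2: 110 each.
    cache-2: 40+110 = 150 > 120
Round 2 — cache-2 crashes.
  cache-2 sheds 150 req/s to app-a, edge-1: 75 each.
    app-a: 10+75 = 85 > 60
    edge-1: 80+75 = 155 ≤ 160
Round 3 — app-a crashes.
  app-a sheds 85 req/s to worker-1: 85 each.
    worker-1: 90+85 = 175 > 110
Round 4 — worker-1 crashes.
  worker-1 sheds 175 req/s: no online neighbours, lost.
No further crashes.

4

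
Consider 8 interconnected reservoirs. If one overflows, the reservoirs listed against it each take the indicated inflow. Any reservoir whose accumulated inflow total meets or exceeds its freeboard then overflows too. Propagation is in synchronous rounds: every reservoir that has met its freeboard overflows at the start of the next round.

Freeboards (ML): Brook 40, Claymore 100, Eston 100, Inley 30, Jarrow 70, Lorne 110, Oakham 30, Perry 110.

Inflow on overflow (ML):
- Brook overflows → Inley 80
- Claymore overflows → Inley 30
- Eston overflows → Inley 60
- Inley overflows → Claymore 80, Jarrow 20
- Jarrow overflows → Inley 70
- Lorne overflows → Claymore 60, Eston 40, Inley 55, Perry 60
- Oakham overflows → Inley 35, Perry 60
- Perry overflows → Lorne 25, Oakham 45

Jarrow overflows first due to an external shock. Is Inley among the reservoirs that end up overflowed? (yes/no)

yes

Round 1 — Jarrow overflows (initial).
  Inley: +70 → 70 ≥ 30
Round 2 — Inley overflows.
  Claymore: +80 → 80 < 100
No further overflows.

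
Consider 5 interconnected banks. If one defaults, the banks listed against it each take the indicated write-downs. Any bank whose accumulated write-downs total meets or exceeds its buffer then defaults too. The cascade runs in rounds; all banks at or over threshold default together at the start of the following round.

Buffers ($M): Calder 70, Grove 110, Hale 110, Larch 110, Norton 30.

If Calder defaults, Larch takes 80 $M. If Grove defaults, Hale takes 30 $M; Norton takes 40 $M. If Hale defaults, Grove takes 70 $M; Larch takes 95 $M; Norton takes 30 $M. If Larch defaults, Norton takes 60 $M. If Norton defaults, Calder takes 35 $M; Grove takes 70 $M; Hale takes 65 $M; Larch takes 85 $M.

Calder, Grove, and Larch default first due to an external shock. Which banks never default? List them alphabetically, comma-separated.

Round 1 — Calder, Grove, Larch default (initial).
  Hale: +30 → 30 < 110
  Norton: +40+60 → 100 ≥ 30
Round 2 — Norton defaults.
  Hale: +65 → 95 < 110
No further defaults.

Hale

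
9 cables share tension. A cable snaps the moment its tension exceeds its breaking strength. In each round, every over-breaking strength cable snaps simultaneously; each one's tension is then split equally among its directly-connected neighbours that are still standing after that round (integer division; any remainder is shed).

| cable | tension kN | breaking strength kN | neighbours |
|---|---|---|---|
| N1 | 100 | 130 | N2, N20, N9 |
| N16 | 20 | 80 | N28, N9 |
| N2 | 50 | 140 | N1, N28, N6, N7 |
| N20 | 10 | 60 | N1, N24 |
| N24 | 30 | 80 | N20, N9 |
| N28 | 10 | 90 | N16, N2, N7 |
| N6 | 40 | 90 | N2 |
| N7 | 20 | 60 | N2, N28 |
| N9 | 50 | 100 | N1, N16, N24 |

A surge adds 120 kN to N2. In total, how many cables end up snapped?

8

Round 1 — N2 at 170 > 140. N2 snaps.
  N2 sheds 170 kN to N1, N28, N6, N7: 42 each (2 lost).
    N1: 100+42 = 142 > 130
    N28: 10+42 = 52 ≤ 90
    N6: 40+42 = 82 ≤ 90
    N7: 20+42 = 62 > 60
Round 2 — N1, N7 snap.
  N1 sheds 142 kN to N20, N9: 71 each.
    N20: 10+71 = 81 > 60
    N9: 50+71 = 121 > 100
  N7 sheds 62 kN to N28: 62 each.
    N28: 52+62 = 114 > 90
Round 3 — N20, N28, N9 snap.
  N20 sheds 81 kN to N24: 81 each.
    N24: 30+81 = 111 > 80
  N28 sheds 114 kN to N16: 114 each.
    N16: 20+114 = 134 > 80
  N9 sheds 121 kN to N16, N24: 60 each (1 lost).
    N16: 134+60 = 194 > 80
    N24: 111+60 = 171 > 80
Round 4 — N16, N24 snap.
  N16 sheds 194 kN: no online neighbours, lost.
  N24 sheds 171 kN: no online neighbours, lost.
No further breaks.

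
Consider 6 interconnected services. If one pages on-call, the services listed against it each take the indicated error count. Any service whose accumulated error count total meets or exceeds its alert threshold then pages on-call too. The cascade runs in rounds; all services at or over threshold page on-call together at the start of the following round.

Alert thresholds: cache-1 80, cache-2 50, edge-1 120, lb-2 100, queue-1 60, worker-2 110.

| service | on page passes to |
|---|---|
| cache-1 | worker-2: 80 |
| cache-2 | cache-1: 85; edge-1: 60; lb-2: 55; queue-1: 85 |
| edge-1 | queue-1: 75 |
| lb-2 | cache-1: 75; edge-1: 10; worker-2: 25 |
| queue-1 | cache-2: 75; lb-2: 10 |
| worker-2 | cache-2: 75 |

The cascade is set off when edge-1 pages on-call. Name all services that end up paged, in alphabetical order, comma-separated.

Round 1 — edge-1 pages on-call (initial).
  queue-1: +75 → 75 ≥ 60
Round 2 — queue-1 pages on-call.
  cache-2: +75 → 75 ≥ 50
  lb-2: +10 → 10 < 100
Round 3 — cache-2 pages on-call.
  cache-1: +85 → 85 ≥ 80
  lb-2: +55 → 65 < 100
Round 4 — cache-1 pages on-call.
  worker-2: +80 → 80 < 110
No further pages.

cache-1, cache-2, edge-1, queue-1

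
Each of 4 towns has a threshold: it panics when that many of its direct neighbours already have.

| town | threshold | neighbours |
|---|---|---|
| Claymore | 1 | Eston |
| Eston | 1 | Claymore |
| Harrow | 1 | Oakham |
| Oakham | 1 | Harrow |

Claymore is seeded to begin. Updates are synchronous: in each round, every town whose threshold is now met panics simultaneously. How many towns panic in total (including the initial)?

2

Round 1 — Claymore panics (initial).
Round 2 — checking thresholds:
  Eston: 1 of 1 neighbours ≥ 1, panics.
Round 3 — no new panics; cascade stops.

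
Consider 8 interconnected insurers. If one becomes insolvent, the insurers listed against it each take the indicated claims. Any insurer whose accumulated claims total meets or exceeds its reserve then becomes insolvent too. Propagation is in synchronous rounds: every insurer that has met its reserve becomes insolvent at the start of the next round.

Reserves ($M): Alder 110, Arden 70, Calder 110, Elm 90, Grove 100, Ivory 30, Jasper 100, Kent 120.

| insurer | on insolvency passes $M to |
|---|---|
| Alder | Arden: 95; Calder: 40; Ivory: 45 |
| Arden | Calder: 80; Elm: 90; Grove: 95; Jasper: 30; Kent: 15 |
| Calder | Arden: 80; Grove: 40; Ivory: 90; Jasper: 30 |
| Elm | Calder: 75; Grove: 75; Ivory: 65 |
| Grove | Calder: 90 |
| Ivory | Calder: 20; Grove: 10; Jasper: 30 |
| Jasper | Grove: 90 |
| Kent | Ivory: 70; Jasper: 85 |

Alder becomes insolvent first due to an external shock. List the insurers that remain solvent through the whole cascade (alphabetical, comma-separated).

Round 1 — Alder becomes insolvent (initial).
  Arden: +95 → 95 ≥ 70
  Calder: +40 → 40 < 110
  Ivory: +45 → 45 ≥ 30
Round 2 — Arden, Ivory become insolvent.
  Calder: +80+20 → 140 ≥ 110
  Elm: +90 → 90 ≥ 90
  Grove: +95+10 → 105 ≥ 100
  Jasper: +30+30 → 60 < 100
  Kent: +15 → 15 < 120
Round 3 — Calder, Elm, Grove become insolvent.
  Jasper: +30 → 90 < 100
No further insolvencies.

Jasper, Kent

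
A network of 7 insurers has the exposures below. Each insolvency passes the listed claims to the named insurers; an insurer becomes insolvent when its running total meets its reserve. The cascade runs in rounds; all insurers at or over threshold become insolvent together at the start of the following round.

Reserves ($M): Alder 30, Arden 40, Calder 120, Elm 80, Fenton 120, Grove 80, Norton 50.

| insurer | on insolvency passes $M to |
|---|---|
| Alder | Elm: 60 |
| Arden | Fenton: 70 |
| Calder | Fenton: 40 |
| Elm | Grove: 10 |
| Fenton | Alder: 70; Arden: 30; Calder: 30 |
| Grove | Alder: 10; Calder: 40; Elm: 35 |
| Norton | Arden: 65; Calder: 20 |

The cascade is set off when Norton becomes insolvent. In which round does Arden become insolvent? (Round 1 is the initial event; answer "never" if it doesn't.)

Round 1 — Norton becomes insolvent (initial).
  Arden: +65 → 65 ≥ 40
  Calder: +20 → 20 < 120
Round 2 — Arden becomes insolvent.
  Fenton: +70 → 70 < 120
No further insolvencies.

2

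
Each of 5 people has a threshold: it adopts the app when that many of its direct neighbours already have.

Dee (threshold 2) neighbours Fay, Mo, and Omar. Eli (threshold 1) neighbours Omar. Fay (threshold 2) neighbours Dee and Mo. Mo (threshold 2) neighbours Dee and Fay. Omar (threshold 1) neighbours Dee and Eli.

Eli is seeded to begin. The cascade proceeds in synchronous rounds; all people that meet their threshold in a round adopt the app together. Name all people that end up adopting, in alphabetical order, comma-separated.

Round 1 — Eli adopts the app (initial).
Round 2 — checking thresholds:
  Omar: 1 of 2 neighbours ≥ 1, adopts the app.
Round 3 — no new adoptions; cascade stops.

Eli, Omar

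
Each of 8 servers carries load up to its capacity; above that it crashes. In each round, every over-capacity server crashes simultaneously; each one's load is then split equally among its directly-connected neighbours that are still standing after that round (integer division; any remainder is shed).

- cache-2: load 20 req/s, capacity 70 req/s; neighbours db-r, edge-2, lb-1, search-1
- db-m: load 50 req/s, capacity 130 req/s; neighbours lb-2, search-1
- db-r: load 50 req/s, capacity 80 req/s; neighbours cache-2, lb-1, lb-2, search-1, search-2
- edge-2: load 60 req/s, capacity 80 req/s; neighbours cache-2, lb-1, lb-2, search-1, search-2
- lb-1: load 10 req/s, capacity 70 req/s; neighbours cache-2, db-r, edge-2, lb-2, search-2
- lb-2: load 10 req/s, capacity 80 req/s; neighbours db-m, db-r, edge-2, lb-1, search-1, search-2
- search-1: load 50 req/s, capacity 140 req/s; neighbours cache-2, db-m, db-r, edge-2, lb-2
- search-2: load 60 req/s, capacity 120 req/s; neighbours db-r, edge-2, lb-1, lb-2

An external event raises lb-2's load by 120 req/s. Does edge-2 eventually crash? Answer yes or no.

yes

Round 1 — lb-2 at 130 > 80. lb-2 crashes.
  lb-2 sheds 130 req/s to db-m, db-r, edge-2, lb-1, search-1, search-2: 21 each (4 lost).
    db-m: 50+21 = 71 ≤ 130
    db-r: 50+21 = 71 ≤ 80
    edge-2: 60+21 = 81 > 80
    lb-1: 10+21 = 31 ≤ 70
    search-1: 50+21 = 71 ≤ 140
    search-2: 60+21 = 81 ≤ 120
Round 2 — edge-2 crashes.
  edge-2 sheds 81 req/s to cache-2, lb-1, search-1, search-2: 20 each (1 lost).
    cache-2: 20+20 = 40 ≤ 70
    lb-1: 31+20 = 51 ≤ 70
    search-1: 71+20 = 91 ≤ 140
    search-2: 81+20 = 101 ≤ 120
No further crashes.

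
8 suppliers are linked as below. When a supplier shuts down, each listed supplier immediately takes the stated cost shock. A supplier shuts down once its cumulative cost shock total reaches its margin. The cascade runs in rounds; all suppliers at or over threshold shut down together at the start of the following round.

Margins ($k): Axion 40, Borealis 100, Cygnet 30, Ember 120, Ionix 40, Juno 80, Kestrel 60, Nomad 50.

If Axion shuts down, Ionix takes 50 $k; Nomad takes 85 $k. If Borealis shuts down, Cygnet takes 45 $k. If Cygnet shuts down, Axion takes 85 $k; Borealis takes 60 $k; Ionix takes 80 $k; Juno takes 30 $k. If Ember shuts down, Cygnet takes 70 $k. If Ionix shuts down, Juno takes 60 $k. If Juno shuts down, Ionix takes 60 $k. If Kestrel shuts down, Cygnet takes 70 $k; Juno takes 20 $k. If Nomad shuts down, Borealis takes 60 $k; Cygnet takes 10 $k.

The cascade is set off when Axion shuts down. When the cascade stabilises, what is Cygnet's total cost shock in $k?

Round 1 — Axion shuts down (initial).
  Ionix: +50 → 50 ≥ 40
  Nomad: +85 → 85 ≥ 50
Round 2 — Ionix, Nomad shut down.
  Borealis: +60 → 60 < 100
  Cygnet: +10 → 10 < 30
  Juno: +60 → 60 < 80
No further shutdowns.

10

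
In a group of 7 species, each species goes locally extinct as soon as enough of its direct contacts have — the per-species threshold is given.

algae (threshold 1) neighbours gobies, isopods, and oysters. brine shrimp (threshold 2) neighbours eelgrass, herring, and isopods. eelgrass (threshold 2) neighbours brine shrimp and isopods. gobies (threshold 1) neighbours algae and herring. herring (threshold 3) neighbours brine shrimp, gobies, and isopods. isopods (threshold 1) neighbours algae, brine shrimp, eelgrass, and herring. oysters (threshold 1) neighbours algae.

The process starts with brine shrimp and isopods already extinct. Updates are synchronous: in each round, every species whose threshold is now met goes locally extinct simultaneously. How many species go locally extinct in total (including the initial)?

7

Round 1 — brine shrimp, isopods go locally extinct (initial).
Round 2 — checking thresholds:
  algae: 1 of 3 neighbours ≥ 1, goes locally extinct.
  eelgrass: 2 of 2 neighbours ≥ 2, goes locally extinct.
  herring: 2 of 3 neighbours < 3, below threshold.
Round 3 — checking thresholds:
  gobies: 1 of 2 neighbours ≥ 1, goes locally extinct.
  herring: 2 of 3 neighbours < 3, below threshold.
  oysters: 1 of 1 neighbours ≥ 1, goes locally extinct.
Round 4 — checking thresholds:
  herring: 3 of 3 neighbours ≥ 3, goes locally extinct.
Round 5 — no new extinctions; cascade stops.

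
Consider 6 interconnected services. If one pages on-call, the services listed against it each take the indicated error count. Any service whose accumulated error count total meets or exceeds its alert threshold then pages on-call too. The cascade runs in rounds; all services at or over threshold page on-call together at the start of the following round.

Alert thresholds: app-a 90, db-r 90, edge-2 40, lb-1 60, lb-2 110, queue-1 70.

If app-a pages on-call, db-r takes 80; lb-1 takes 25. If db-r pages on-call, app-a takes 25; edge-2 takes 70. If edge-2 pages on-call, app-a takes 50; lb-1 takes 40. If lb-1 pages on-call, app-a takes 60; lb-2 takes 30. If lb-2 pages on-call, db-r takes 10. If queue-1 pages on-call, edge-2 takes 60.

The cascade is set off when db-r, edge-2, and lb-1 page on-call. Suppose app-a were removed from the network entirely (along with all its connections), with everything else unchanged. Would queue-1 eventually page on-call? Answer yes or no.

With app-a removed:
Round 1 — db-r, edge-2, lb-1 page on-call (initial).
  lb-2: +30 → 30 < 110
No further pages.

no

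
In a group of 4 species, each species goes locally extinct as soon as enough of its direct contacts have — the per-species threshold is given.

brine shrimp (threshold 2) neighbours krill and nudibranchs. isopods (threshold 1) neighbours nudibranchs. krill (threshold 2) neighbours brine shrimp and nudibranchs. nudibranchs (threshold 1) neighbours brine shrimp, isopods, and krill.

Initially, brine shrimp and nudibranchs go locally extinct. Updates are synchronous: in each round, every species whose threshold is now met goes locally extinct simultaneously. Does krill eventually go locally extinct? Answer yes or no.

yes

Round 1 — brine shrimp, nudibranchs go locally extinct (initial).
Round 2 — checking thresholds:
  isopods: 1 of 1 neighbours ≥ 1, goes locally extinct.
  krill: 2 of 2 neighbours ≥ 2, goes locally extinct.
Round 3 — no new extinctions; cascade stops.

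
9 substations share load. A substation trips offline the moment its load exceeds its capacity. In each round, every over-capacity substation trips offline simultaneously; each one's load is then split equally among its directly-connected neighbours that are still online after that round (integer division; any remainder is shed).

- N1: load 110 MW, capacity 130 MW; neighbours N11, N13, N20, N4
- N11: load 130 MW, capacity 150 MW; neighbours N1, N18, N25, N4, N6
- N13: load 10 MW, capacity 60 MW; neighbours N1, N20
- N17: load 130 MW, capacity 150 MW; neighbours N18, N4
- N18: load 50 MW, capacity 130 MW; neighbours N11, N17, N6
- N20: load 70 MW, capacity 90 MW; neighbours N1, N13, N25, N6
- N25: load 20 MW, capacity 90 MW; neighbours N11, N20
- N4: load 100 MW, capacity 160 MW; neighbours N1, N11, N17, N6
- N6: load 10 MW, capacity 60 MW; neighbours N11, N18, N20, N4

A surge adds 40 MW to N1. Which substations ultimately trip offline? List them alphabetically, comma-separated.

Round 1 — N1 at 150 > 130. N1 trips offline.
  N1 sheds 150 MW to N11, N13, N20, N4: 37 each (2 lost).
    N11: 130+37 = 167 > 150
    N13: 10+37 = 47 ≤ 60
    N20: 70+37 = 107 > 90
    N4: 100+37 = 137 ≤ 160
Round 2 — N11, N20 trip offline.
  N11 sheds 167 MW to N18, N25, N4, N6: 41 each (3 lost).
    N18: 50+41 = 91 ≤ 130
    N25: 20+41 = 61 ≤ 90
    N4: 137+41 = 178 > 160
    N6: 10+41 = 51 ≤ 60
  N20 sheds 107 MW to N13, N25, N6: 35 each (2 lost).
    N13: 47+35 = 82 > 60
    N25: 61+35 = 96 > 90
    N6: 51+35 = 86 > 60
Round 3 — N13, N25, N4, N6 trip offline.
  N13 sheds 82 MW: no online neighbours, lost.
  N25 sheds 96 MW: no online neighbours, lost.
  N4 sheds 178 MW to N17: 178 each.
    N17: 130+178 = 308 > 150
  N6 sheds 86 MW to N18: 86 each.
    N18: 91+86 = 177 > 130
Round 4 — N17, N18 trip offline.
  N17 sheds 308 MW: no online neighbours, lost.
  N18 sheds 177 MW: no online neighbours, lost.
No further trips.

N1, N11, N13, N17, N18, N20, N25, N4, N6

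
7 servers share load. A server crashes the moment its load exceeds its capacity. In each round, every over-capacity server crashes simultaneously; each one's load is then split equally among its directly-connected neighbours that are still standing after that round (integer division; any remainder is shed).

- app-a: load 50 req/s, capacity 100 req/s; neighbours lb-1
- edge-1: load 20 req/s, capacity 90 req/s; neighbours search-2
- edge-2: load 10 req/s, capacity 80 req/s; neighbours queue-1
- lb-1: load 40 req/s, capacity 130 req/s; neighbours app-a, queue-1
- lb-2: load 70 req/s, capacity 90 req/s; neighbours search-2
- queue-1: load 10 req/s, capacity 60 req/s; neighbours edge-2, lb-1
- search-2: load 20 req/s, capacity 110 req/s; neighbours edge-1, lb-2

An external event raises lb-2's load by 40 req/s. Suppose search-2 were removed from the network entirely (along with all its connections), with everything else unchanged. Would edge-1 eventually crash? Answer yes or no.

no

With search-2 removed:
Round 1 — lb-2 at 110 > 90. lb-2 crashes.
  lb-2 sheds 110 req/s: no online neighbours, lost.
No further crashes.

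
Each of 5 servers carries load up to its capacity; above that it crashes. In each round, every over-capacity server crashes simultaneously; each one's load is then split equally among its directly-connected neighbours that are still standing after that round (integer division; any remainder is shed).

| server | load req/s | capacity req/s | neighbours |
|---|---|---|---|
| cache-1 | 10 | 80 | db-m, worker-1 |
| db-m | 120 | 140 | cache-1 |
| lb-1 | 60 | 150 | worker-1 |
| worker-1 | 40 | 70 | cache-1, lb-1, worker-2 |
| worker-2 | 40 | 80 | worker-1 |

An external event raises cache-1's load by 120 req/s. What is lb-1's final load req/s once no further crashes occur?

112

Round 1 — cache-1 at 130 > 80. cache-1 crashes.
  cache-1 sheds 130 req/s to db-m, worker-1: 65 each.
    db-m: 120+65 = 185 > 140
    worker-1: 40+65 = 105 > 70
Round 2 — db-m, worker-1 crash.
  db-m sheds 185 req/s: no online neighbours, lost.
  worker-1 sheds 105 req/s to lb-1, worker-2: 52 each (1 lost).
    lb-1: 60+52 = 112 ≤ 150
    worker-2: 40+52 = 92 > 80
Round 3 — worker-2 crashes.
  worker-2 sheds 92 req/s: no online neighbours, lost.
No further crashes.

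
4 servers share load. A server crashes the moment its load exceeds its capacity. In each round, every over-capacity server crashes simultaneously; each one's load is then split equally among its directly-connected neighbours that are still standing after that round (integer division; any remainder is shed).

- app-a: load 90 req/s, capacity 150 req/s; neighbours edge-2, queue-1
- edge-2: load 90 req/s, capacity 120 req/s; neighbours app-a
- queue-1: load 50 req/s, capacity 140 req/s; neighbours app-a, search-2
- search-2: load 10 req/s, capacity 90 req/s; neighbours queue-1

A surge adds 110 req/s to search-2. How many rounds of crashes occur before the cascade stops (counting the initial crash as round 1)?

4

Round 1 — search-2 at 120 > 90. search-2 crashes.
  search-2 sheds 120 req/s to queue-1: 120 each.
    queue-1: 50+120 = 170 > 140
Round 2 — queue-1 crashes.
  queue-1 sheds 170 req/s to app-a: 170 each.
    app-a: 90+170 = 260 > 150
Round 3 — app-a crashes.
  app-a sheds 260 req/s to edge-2: 260 each.
    edge-2: 90+260 = 350 > 120
Round 4 — edge-2 crashes.
  edge-2 sheds 350 req/s: no online neighbours, lost.
No further crashes.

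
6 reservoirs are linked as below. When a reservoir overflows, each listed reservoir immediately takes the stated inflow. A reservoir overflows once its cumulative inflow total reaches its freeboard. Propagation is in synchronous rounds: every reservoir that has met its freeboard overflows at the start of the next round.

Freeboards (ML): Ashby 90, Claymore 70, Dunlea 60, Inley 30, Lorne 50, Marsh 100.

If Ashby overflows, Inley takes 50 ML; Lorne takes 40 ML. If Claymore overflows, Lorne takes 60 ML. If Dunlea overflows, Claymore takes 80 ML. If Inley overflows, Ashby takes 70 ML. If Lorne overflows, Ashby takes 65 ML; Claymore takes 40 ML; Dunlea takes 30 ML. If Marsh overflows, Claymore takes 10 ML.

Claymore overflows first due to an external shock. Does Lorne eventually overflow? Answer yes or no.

Round 1 — Claymore overflows (initial).
  Lorne: +60 → 60 ≥ 50
Round 2 — Lorne overflows.
  Ashby: +65 → 65 < 90
  Dunlea: +30 → 30 < 60
No further overflows.

yes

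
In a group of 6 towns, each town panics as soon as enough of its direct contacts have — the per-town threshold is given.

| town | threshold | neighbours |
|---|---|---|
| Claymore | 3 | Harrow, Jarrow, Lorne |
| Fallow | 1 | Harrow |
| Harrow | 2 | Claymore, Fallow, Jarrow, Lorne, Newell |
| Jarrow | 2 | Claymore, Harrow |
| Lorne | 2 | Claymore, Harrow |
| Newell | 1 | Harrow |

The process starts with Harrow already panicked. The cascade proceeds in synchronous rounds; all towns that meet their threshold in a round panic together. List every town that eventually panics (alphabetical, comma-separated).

Fallow, Harrow, Newell

Round 1 — Harrow panics (initial).
Round 2 — checking thresholds:
  Claymore: 1 of 3 neighbours < 3, below threshold.
  Fallow: 1 of 1 neighbours ≥ 1, panics.
  Jarrow: 1 of 2 neighbours < 2, below threshold.
  Lorne: 1 of 2 neighbours < 2, below threshold.
  Newell: 1 of 1 neighbours ≥ 1, panics.
Round 3 — no new panics; cascade stops.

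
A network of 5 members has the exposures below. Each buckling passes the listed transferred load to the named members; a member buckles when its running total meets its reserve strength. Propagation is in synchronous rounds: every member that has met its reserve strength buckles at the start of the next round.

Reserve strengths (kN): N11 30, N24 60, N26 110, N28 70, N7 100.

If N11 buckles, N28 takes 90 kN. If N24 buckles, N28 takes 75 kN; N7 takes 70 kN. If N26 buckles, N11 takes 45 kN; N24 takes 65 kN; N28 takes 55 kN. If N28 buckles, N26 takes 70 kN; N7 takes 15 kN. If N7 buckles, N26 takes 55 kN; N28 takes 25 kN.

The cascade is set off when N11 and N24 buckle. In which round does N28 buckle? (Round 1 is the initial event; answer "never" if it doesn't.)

2

Round 1 — N11, N24 buckle (initial).
  N28: +90+75 → 165 ≥ 70
  N7: +70 → 70 < 100
Round 2 — N28 buckles.
  N26: +70 → 70 < 110
  N7: +15 → 85 < 100
No further bucklings.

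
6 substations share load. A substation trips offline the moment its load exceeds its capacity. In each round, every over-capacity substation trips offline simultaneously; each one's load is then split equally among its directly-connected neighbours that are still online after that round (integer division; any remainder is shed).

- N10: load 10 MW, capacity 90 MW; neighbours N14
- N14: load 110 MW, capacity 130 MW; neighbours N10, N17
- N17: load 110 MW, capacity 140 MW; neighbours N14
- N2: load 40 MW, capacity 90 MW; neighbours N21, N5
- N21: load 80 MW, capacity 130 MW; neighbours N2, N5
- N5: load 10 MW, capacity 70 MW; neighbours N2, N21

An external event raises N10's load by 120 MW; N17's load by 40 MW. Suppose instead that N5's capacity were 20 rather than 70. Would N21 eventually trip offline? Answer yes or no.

no

With N5's capacity at 20:
Round 1 — N10 at 130 > 90; N17 at 150 > 140. N10, N17 trip offline.
  N10 sheds 130 MW to N14: 130 each.
    N14: 110+130 = 240 > 130
  N17 sheds 150 MW to N14: 150 each.
    N14: 240+150 = 390 > 130
Round 2 — N14 trips offline.
  N14 sheds 390 MW: no online neighbours, lost.
No further trips.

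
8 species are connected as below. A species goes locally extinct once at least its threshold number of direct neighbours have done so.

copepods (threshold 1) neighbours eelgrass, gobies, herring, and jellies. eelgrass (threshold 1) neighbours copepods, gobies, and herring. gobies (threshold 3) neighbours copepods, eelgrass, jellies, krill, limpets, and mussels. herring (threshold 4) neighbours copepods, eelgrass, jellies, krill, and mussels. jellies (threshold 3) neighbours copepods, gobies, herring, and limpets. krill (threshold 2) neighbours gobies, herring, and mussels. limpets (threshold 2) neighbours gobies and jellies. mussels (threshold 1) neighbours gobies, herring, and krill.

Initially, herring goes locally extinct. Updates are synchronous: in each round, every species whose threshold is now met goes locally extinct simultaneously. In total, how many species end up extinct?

8

Round 1 — herring goes locally extinct (initial).
Round 2 — checking thresholds:
  copepods: 1 of 4 neighbours ≥ 1, goes locally extinct.
  eelgrass: 1 of 3 neighbours ≥ 1, goes locally extinct.
  jellies: 1 of 4 neighbours < 3, holds.
  krill: 1 of 3 neighbours < 2, holds.
  mussels: 1 of 3 neighbours ≥ 1, goes locally extinct.
Round 3 — checking thresholds:
  gobies: 3 of 6 neighbours ≥ 3, goes locally extinct.
  jellies: 2 of 4 neighbours < 3, holds.
  krill: 2 of 3 neighbours ≥ 2, goes locally extinct.
Round 4 — checking thresholds:
  jellies: 3 of 4 neighbours ≥ 3, goes locally extinct.
  limpets: 1 of 2 neighbours < 2, holds.
Round 5 — checking thresholds:
  limpets: 2 of 2 neighbours ≥ 2, goes locally extinct.
Round 6 — no new extinctions; cascade stops.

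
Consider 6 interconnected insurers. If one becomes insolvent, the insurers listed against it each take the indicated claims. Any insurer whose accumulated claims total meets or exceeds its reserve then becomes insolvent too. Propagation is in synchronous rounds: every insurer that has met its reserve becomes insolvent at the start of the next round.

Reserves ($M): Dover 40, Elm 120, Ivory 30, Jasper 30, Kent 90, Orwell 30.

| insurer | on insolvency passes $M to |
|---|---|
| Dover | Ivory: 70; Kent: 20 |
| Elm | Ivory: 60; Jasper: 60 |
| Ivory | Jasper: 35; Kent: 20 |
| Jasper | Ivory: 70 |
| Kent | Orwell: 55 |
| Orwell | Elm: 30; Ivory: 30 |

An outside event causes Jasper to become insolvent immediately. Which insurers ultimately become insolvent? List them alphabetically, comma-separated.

Ivory, Jasper

Round 1 — Jasper becomes insolvent (initial).
  Ivory: +70 → 70 ≥ 30
Round 2 — Ivory becomes insolvent.
  Kent: +20 → 20 < 90
No further insolvencies.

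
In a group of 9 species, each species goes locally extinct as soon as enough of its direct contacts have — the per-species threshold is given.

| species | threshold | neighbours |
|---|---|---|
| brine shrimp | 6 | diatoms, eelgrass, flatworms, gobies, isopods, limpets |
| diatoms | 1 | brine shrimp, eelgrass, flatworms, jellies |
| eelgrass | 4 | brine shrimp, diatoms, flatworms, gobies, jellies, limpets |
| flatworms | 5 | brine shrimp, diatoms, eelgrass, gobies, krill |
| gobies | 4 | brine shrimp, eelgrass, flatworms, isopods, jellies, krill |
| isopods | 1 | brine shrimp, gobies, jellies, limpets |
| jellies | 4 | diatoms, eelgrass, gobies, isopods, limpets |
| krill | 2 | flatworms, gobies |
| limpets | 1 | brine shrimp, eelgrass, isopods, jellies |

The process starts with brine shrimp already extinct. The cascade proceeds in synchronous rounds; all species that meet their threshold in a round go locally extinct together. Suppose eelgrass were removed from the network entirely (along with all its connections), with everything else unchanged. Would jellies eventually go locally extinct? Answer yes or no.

With eelgrass removed:
Round 1 — brine shrimp goes locally extinct (initial).
Round 2 — checking thresholds:
  diatoms: 1 of 3 neighbours ≥ 1, goes locally extinct.
  flatworms: 1 of 4 neighbours < 5, not yet.
  gobies: 1 of 5 neighbours < 4, not yet.
  isopods: 1 of 4 neighbours ≥ 1, goes locally extinct.
  limpets: 1 of 3 neighbours ≥ 1, goes locally extinct.
Round 3 — no new extinctions; cascade stops.

no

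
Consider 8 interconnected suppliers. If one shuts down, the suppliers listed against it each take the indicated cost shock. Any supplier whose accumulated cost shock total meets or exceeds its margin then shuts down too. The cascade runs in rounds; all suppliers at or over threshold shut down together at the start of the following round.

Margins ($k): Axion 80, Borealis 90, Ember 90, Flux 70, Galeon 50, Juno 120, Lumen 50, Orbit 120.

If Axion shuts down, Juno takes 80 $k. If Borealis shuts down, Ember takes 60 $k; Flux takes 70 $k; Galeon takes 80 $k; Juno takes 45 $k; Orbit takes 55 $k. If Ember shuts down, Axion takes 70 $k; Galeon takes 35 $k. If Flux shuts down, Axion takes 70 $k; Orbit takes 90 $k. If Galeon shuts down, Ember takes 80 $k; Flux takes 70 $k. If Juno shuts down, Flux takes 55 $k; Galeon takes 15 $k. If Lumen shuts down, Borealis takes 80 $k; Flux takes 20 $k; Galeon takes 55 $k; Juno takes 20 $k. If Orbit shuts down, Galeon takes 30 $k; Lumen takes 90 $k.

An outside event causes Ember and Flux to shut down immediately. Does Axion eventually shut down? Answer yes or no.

Round 1 — Ember, Flux shut down (initial).
  Axion: +70+70 → 140 ≥ 80
  Galeon: +35 → 35 < 50
  Orbit: +90 → 90 < 120
Round 2 — Axion shuts down.
  Juno: +80 → 80 < 120
No further shutdowns.

yes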